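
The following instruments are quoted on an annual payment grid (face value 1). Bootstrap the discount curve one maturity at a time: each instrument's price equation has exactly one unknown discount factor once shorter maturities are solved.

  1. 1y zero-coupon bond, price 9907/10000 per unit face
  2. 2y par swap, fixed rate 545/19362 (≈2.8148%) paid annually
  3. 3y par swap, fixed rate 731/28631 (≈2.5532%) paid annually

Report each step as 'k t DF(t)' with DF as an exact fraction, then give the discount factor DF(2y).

1 1 9907/10000
2 2 1891/2000
3 3 9269/10000
DF(2y) = 1891/2000 ≈ 0.945500

step 1 [1y] zero: DF = P = 9907/10000 ≈ 0.990700
step 2 [2y] swap r/1=545/19362: DF=(1 − 545/19362·(0.990700))/(1+545/19362) = 1891/2000 ≈ 0.945500
step 3 [3y] swap r/1=731/28631: DF=(1 − 731/28631·(0.990700+0.945500))/(1+731/28631) = 9269/10000 ≈ 0.926900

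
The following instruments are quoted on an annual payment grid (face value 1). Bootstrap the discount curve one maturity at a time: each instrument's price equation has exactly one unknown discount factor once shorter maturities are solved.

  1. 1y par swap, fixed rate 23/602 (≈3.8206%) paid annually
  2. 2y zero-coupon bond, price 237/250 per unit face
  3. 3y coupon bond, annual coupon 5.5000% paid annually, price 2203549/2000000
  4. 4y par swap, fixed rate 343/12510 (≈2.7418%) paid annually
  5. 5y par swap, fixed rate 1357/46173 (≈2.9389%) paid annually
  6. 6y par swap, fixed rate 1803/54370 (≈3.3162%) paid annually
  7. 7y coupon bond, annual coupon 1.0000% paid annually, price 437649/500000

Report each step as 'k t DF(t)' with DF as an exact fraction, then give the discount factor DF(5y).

1 1 602/625
2 2 237/250
3 3 9447/10000
4 4 8971/10000
5 5 8643/10000
6 6 8197/10000
7 7 508/625
DF(5y) = 8643/10000 ≈ 0.864300

step 1 [1y] swap r/1=23/602: DF=(1 − 23/602·(0))/(1+23/602) = 602/625 ≈ 0.963200
step 2 [2y] zero: DF = P = 237/250 ≈ 0.948000
step 3 [3y] bond c/1=11/200: DF=(2203549/2000000 − 11/200·(0.963200+0.948000))/(1+11/200) = 9447/10000 ≈ 0.944700
step 4 [4y] swap r/1=343/12510: DF=(1 − 343/12510·(0.963200+0.948000+0.944700))/(1+343/12510) = 8971/10000 ≈ 0.897100
step 5 [5y] swap r/1=1357/46173: DF=(1 − 1357/46173·(0.963200+0.948000+0.944700+0.897100))/(1+1357/46173) = 8643/10000 ≈ 0.864300
step 6 [6y] swap r/1=1803/54370: DF=(1 − 1803/54370·(0.963200+0.948000+0.944700+0.897100+0.864300))/(1+1803/54370) = 8197/10000 ≈ 0.819700
step 7 [7y] bond c/1=1/100: DF=(437649/500000 − 1/100·(0.963200+0.948000+0.944700+0.897100+0.864300+0.819700))/(1+1/100) = 508/625 ≈ 0.812800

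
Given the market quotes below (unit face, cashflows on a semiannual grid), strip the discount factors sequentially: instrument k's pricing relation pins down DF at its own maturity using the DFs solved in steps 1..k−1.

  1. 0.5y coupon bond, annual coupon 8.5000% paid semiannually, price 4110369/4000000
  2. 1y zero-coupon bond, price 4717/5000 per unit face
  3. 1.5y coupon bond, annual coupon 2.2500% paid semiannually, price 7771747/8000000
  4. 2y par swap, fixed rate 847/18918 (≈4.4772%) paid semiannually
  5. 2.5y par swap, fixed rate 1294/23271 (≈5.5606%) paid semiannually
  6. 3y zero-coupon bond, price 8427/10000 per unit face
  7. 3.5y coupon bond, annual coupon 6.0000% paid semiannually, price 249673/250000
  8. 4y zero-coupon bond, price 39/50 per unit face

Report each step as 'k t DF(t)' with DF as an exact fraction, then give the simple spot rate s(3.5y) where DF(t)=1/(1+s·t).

step 1 [0.5y] bond c/2=17/400: DF=(4110369/4000000 − 17/400·(0))/(1+17/400) = 9857/10000 ≈ 0.985700
step 2 [1y] zero: DF = P = 4717/5000 ≈ 0.943400
step 3 [1.5y] bond c/2=9/800: DF=(7771747/8000000 − 9/800·(0.985700+0.943400))/(1+9/800) = 587/625 ≈ 0.939200
step 4 [2y] swap r/2=847/37836: DF=(1 − 847/37836·(0.985700+0.943400+0.939200))/(1+847/37836) = 9153/10000 ≈ 0.915300
step 5 [2.5y] swap r/2=647/23271: DF=(1 − 647/23271·(0.985700+0.943400+0.939200+0.915300))/(1+647/23271) = 4353/5000 ≈ 0.870600
step 6 [3y] zero: DF = P = 8427/10000 ≈ 0.842700
step 7 [3.5y] bond c/2=3/100: DF=(249673/250000 − 3/100·(0.985700+0.943400+0.939200+0.915300+0.870600+0.842700))/(1+3/100) = 1619/2000 ≈ 0.809500
step 8 [4y] zero: DF = P = 39/50 ≈ 0.780000

1 1/2 9857/10000
2 1 4717/5000
3 3/2 587/625
4 2 9153/10000
5 5/2 4353/5000
6 3 8427/10000
7 7/2 1619/2000
8 4 39/50
s(3.5y) = (1/(1619/2000) − 1)/(7/2) = 762/11333 ≈ 6.7237%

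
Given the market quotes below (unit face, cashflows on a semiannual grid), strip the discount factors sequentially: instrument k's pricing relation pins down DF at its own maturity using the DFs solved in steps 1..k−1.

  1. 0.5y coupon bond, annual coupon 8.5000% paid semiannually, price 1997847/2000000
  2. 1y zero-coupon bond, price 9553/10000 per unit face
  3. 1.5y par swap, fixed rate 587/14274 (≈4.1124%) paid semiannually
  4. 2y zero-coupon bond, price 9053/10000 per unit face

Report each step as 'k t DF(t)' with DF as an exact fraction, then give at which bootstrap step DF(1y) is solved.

step 1 [0.5y] bond c/2=17/400: DF=(1997847/2000000 − 17/400·(0))/(1+17/400) = 4791/5000 ≈ 0.958200
step 2 [1y] zero: DF = P = 9553/10000 ≈ 0.955300
step 3 [1.5y] swap r/2=587/28548: DF=(1 − 587/28548·(0.958200+0.955300))/(1+587/28548) = 9413/10000 ≈ 0.941300
step 4 [2y] zero: DF = P = 9053/10000 ≈ 0.905300

1 1/2 4791/5000
2 1 9553/10000
3 3/2 9413/10000
4 2 9053/10000
DF(1y) is solved at step 2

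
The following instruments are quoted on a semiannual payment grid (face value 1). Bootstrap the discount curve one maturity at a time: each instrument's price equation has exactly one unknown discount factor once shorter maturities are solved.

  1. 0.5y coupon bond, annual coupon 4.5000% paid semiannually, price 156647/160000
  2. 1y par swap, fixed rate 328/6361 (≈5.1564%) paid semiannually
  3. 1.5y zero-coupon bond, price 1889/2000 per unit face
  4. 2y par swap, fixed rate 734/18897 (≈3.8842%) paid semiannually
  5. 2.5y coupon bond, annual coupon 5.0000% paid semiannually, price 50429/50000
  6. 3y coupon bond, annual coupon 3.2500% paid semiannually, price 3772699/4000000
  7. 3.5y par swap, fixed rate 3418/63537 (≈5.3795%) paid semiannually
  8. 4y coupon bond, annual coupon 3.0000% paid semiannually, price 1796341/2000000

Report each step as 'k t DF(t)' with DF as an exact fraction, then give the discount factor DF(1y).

1 1/2 383/400
2 1 2377/2500
3 3/2 1889/2000
4 2 4633/5000
5 5/2 4459/5000
6 3 4267/5000
7 7/2 8291/10000
8 4 791/1000
DF(1y) = 2377/2500 ≈ 0.950800

step 1 [0.5y] bond c/2=9/400: DF=(156647/160000 − 9/400·(0))/(1+9/400) = 383/400 ≈ 0.957500
step 2 [1y] swap r/2=164/6361: DF=(1 − 164/6361·(0.957500))/(1+164/6361) = 2377/2500 ≈ 0.950800
step 3 [1.5y] zero: DF = P = 1889/2000 ≈ 0.944500
step 4 [2y] swap r/2=367/18897: DF=(1 − 367/18897·(0.957500+0.950800+0.944500))/(1+367/18897) = 4633/5000 ≈ 0.926600
step 5 [2.5y] bond c/2=1/40: DF=(50429/50000 − 1/40·(0.957500+0.950800+0.944500+0.926600))/(1+1/40) = 4459/5000 ≈ 0.891800
step 6 [3y] bond c/2=13/800: DF=(3772699/4000000 − 13/800·(0.957500+0.950800+0.944500+0.926600+0.891800))/(1+13/800) = 4267/5000 ≈ 0.853400
step 7 [3.5y] swap r/2=1709/63537: DF=(1 − 1709/63537·(0.957500+0.950800+0.944500+0.926600+0.891800+0.853400))/(1+1709/63537) = 8291/10000 ≈ 0.829100
step 8 [4y] bond c/2=3/200: DF=(1796341/2000000 − 3/200·(0.957500+0.950800+0.944500+0.926600+0.891800+0.853400+0.829100))/(1+3/200) = 791/1000 ≈ 0.791000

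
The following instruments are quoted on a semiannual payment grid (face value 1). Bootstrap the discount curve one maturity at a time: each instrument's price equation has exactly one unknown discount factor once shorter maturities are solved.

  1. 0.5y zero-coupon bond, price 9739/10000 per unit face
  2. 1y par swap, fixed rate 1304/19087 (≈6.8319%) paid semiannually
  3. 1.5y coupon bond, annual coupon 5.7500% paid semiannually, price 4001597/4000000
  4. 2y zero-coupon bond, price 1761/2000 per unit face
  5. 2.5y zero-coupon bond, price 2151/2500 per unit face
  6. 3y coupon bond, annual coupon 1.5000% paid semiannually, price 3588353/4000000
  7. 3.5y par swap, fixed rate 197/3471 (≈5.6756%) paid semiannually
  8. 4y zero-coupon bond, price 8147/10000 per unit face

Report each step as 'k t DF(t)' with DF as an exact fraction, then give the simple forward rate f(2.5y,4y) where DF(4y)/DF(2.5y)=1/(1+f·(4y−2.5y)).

1 1/2 9739/10000
2 1 2337/2500
3 3/2 9191/10000
4 2 1761/2000
5 5/2 2151/2500
6 3 2141/2500
7 7/2 8227/10000
8 4 8147/10000
f(2.5y,4y) = ((2151/2500)/(8147/10000) − 1)/(3/2) = 914/24441 ≈ 3.7396%

step 1 [0.5y] zero: DF = P = 9739/10000 ≈ 0.973900
step 2 [1y] swap r/2=652/19087: DF=(1 − 652/19087·(0.973900))/(1+652/19087) = 2337/2500 ≈ 0.934800
step 3 [1.5y] bond c/2=23/800: DF=(4001597/4000000 − 23/800·(0.973900+0.934800))/(1+23/800) = 9191/10000 ≈ 0.919100
step 4 [2y] zero: DF = P = 1761/2000 ≈ 0.880500
step 5 [2.5y] zero: DF = P = 2151/2500 ≈ 0.860400
step 6 [3y] bond c/2=3/400: DF=(3588353/4000000 − 3/400·(0.973900+0.934800+0.919100+0.880500+0.860400))/(1+3/400) = 2141/2500 ≈ 0.856400
step 7 [3.5y] swap r/2=197/6942: DF=(1 − 197/6942·(0.973900+0.934800+0.919100+0.880500+0.860400+0.856400))/(1+197/6942) = 8227/10000 ≈ 0.822700
step 8 [4y] zero: DF = P = 8147/10000 ≈ 0.814700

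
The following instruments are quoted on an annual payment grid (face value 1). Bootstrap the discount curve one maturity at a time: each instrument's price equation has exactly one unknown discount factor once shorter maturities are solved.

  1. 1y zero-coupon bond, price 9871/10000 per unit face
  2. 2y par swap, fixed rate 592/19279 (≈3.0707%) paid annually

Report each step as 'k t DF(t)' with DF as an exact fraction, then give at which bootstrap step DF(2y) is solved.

step 1 [1y] zero: DF = P = 9871/10000 ≈ 0.987100
step 2 [2y] swap r/1=592/19279: DF=(1 − 592/19279·(0.987100))/(1+592/19279) = 588/625 ≈ 0.940800

1 1 9871/10000
2 2 588/625
DF(2y) is solved at step 2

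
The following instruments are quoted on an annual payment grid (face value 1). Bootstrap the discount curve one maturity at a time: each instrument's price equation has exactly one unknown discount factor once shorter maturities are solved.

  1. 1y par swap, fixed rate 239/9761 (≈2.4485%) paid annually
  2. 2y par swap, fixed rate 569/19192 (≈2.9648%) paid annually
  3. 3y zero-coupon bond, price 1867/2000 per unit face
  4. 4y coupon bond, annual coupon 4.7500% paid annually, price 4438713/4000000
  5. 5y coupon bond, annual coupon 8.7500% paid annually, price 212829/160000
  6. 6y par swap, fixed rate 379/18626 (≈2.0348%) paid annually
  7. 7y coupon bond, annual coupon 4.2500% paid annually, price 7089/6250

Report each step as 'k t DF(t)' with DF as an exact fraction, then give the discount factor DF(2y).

step 1 [1y] swap r/1=239/9761: DF=(1 − 239/9761·(0))/(1+239/9761) = 9761/10000 ≈ 0.976100
step 2 [2y] swap r/1=569/19192: DF=(1 − 569/19192·(0.976100))/(1+569/19192) = 9431/10000 ≈ 0.943100
step 3 [3y] zero: DF = P = 1867/2000 ≈ 0.933500
step 4 [4y] bond c/1=19/400: DF=(4438713/4000000 − 19/400·(0.976100+0.943100+0.933500))/(1+19/400) = 93/100 ≈ 0.930000
step 5 [5y] bond c/1=7/80: DF=(212829/160000 − 7/80·(0.976100+0.943100+0.933500+0.930000))/(1+7/80) = 2297/2500 ≈ 0.918800
step 6 [6y] swap r/1=379/18626: DF=(1 − 379/18626·(0.976100+0.943100+0.933500+0.930000+0.918800))/(1+379/18626) = 8863/10000 ≈ 0.886300
step 7 [7y] bond c/1=17/400: DF=(7089/6250 − 17/400·(0.976100+0.943100+0.933500+0.930000+0.918800+0.886300))/(1+17/400) = 4301/5000 ≈ 0.860200

1 1 9761/10000
2 2 9431/10000
3 3 1867/2000
4 4 93/100
5 5 2297/2500
6 6 8863/10000
7 7 4301/5000
DF(2y) = 9431/10000 ≈ 0.943100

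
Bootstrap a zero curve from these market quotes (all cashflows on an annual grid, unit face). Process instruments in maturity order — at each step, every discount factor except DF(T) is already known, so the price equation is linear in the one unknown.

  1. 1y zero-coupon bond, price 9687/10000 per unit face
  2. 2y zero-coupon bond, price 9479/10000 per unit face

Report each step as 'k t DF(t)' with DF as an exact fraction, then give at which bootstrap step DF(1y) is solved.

1 1 9687/10000
2 2 9479/10000
DF(1y) is solved at step 1

step 1 [1y] zero: DF = P = 9687/10000 ≈ 0.968700
step 2 [2y] zero: DF = P = 9479/10000 ≈ 0.947900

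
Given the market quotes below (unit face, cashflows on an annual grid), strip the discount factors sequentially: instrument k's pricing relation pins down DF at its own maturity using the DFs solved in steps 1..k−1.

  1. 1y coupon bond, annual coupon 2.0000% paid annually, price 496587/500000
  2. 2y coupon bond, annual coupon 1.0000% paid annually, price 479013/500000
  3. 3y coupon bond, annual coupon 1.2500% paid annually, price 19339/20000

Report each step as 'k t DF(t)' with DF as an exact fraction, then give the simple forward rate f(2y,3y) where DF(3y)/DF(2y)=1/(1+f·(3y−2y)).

step 1 [1y] bond c/1=1/50: DF=(496587/500000 − 1/50·(0))/(1+1/50) = 9737/10000 ≈ 0.973700
step 2 [2y] bond c/1=1/100: DF=(479013/500000 − 1/100·(0.973700))/(1+1/100) = 9389/10000 ≈ 0.938900
step 3 [3y] bond c/1=1/80: DF=(19339/20000 − 1/80·(0.973700+0.938900))/(1+1/80) = 4657/5000 ≈ 0.931400

1 1 9737/10000
2 2 9389/10000
3 3 4657/5000
f(2y,3y) = ((9389/10000)/(4657/5000) − 1)/(1) = 75/9314 ≈ 0.8052%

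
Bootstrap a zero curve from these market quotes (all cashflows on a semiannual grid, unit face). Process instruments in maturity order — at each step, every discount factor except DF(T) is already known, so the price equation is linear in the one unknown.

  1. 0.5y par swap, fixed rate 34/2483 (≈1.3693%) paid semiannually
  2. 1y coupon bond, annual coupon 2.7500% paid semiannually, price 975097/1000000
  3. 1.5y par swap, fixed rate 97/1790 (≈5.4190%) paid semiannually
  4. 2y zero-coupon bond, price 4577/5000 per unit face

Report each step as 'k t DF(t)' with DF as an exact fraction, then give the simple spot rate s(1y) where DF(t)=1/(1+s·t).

step 1 [0.5y] swap r/2=17/2483: DF=(1 − 17/2483·(0))/(1+17/2483) = 2483/2500 ≈ 0.993200
step 2 [1y] bond c/2=11/800: DF=(975097/1000000 − 11/800·(0.993200))/(1+11/800) = 2371/2500 ≈ 0.948400
step 3 [1.5y] swap r/2=97/3580: DF=(1 − 97/3580·(0.993200+0.948400))/(1+97/3580) = 1153/1250 ≈ 0.922400
step 4 [2y] zero: DF = P = 4577/5000 ≈ 0.915400

1 1/2 2483/2500
2 1 2371/2500
3 3/2 1153/1250
4 2 4577/5000
s(1y) = (1/(2371/2500) − 1)/(1) = 129/2371 ≈ 5.4407%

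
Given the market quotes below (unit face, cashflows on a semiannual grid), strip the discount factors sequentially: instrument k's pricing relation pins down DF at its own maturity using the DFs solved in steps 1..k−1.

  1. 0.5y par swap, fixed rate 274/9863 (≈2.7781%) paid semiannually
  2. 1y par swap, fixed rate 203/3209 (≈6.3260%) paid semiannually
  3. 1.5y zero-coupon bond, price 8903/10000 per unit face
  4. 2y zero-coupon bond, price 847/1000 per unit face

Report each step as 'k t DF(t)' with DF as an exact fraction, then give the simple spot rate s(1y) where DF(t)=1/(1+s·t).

step 1 [0.5y] swap r/2=137/9863: DF=(1 − 137/9863·(0))/(1+137/9863) = 9863/10000 ≈ 0.986300
step 2 [1y] swap r/2=203/6418: DF=(1 − 203/6418·(0.986300))/(1+203/6418) = 9391/10000 ≈ 0.939100
step 3 [1.5y] zero: DF = P = 8903/10000 ≈ 0.890300
step 4 [2y] zero: DF = P = 847/1000 ≈ 0.847000

1 1/2 9863/10000
2 1 9391/10000
3 3/2 8903/10000
4 2 847/1000
s(1y) = (1/(9391/10000) − 1)/(1) = 609/9391 ≈ 6.4849%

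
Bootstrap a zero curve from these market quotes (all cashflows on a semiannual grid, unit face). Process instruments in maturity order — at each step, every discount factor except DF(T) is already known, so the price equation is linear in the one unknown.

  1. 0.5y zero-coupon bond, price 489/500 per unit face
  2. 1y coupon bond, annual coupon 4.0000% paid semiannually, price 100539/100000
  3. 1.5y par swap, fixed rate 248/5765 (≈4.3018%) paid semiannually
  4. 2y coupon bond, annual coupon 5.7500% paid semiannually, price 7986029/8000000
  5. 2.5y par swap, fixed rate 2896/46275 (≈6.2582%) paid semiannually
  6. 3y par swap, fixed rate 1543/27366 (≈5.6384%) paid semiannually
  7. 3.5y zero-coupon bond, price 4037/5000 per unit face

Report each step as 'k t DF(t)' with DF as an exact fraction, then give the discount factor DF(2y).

1 1/2 489/500
2 1 1933/2000
3 3/2 469/500
4 2 4449/5000
5 5/2 1069/1250
6 3 8457/10000
7 7/2 4037/5000
DF(2y) = 4449/5000 ≈ 0.889800

step 1 [0.5y] zero: DF = P = 489/500 ≈ 0.978000
step 2 [1y] bond c/2=1/50: DF=(100539/100000 − 1/50·(0.978000))/(1+1/50) = 1933/2000 ≈ 0.966500
step 3 [1.5y] swap r/2=124/5765: DF=(1 − 124/5765·(0.978000+0.966500))/(1+124/5765) = 469/500 ≈ 0.938000
step 4 [2y] bond c/2=23/800: DF=(7986029/8000000 − 23/800·(0.978000+0.966500+0.938000))/(1+23/800) = 4449/5000 ≈ 0.889800
step 5 [2.5y] swap r/2=1448/46275: DF=(1 − 1448/46275·(0.978000+0.966500+0.938000+0.889800))/(1+1448/46275) = 1069/1250 ≈ 0.855200
step 6 [3y] swap r/2=1543/54732: DF=(1 − 1543/54732·(0.978000+0.966500+0.938000+0.889800+0.855200))/(1+1543/54732) = 8457/10000 ≈ 0.845700
step 7 [3.5y] zero: DF = P = 4037/5000 ≈ 0.807400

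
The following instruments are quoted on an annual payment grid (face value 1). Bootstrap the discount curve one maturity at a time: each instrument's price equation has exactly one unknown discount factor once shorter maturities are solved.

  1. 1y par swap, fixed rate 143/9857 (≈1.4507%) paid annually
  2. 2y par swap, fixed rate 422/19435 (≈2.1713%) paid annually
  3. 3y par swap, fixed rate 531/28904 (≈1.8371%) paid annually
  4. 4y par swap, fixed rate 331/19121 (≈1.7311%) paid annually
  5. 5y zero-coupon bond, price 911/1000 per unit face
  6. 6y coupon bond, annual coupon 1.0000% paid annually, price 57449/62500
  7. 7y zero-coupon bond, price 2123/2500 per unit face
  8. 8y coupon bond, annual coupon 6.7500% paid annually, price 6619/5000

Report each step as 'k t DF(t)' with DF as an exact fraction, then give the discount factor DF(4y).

1 1 9857/10000
2 2 4789/5000
3 3 9469/10000
4 4 4669/5000
5 5 911/1000
6 6 1079/1250
7 7 2123/2500
8 8 2081/2500
DF(4y) = 4669/5000 ≈ 0.933800

step 1 [1y] swap r/1=143/9857: DF=(1 − 143/9857·(0))/(1+143/9857) = 9857/10000 ≈ 0.985700
step 2 [2y] swap r/1=422/19435: DF=(1 − 422/19435·(0.985700))/(1+422/19435) = 4789/5000 ≈ 0.957800
step 3 [3y] swap r/1=531/28904: DF=(1 − 531/28904·(0.985700+0.957800))/(1+531/28904) = 9469/10000 ≈ 0.946900
step 4 [4y] swap r/1=331/19121: DF=(1 − 331/19121·(0.985700+0.957800+0.946900))/(1+331/19121) = 4669/5000 ≈ 0.933800
step 5 [5y] zero: DF = P = 911/1000 ≈ 0.911000
step 6 [6y] bond c/1=1/100: DF=(57449/62500 − 1/100·(0.985700+0.957800+0.946900+0.933800+0.911000))/(1+1/100) = 1079/1250 ≈ 0.863200
step 7 [7y] zero: DF = P = 2123/2500 ≈ 0.849200
step 8 [8y] bond c/1=27/400: DF=(6619/5000 − 27/400·(0.985700+0.957800+0.946900+0.933800+0.911000+0.863200+0.849200))/(1+27/400) = 2081/2500 ≈ 0.832400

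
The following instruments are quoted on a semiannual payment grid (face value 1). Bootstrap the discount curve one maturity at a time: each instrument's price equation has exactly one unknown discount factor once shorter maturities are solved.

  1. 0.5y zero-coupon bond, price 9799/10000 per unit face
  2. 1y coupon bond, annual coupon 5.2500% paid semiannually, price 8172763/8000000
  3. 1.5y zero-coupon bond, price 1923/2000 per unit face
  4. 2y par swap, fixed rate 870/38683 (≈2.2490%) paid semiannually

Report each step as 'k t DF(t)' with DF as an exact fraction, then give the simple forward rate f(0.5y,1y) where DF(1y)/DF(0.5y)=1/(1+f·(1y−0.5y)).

step 1 [0.5y] zero: DF = P = 9799/10000 ≈ 0.979900
step 2 [1y] bond c/2=21/800: DF=(8172763/8000000 − 21/800·(0.979900))/(1+21/800) = 1213/1250 ≈ 0.970400
step 3 [1.5y] zero: DF = P = 1923/2000 ≈ 0.961500
step 4 [2y] swap r/2=435/38683: DF=(1 − 435/38683·(0.979900+0.970400+0.961500))/(1+435/38683) = 1913/2000 ≈ 0.956500

1 1/2 9799/10000
2 1 1213/1250
3 3/2 1923/2000
4 2 1913/2000
f(0.5y,1y) = ((9799/10000)/(1213/1250) − 1)/(1/2) = 95/4852 ≈ 1.9580%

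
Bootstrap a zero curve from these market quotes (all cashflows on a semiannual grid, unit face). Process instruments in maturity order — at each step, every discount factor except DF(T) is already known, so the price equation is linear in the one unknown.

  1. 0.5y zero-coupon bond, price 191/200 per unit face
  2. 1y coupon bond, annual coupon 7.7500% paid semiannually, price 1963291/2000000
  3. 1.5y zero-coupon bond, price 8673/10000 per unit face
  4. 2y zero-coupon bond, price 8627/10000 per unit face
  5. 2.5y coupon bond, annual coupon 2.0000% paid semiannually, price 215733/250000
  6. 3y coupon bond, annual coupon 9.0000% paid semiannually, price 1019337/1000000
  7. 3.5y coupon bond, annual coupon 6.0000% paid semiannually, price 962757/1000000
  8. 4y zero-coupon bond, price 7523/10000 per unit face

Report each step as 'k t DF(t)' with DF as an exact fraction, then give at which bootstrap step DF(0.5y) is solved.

1 1/2 191/200
2 1 4547/5000
3 3/2 8673/10000
4 2 8627/10000
5 5/2 2047/2500
6 3 3927/5000
7 7/2 7833/10000
8 4 7523/10000
DF(0.5y) is solved at step 1

step 1 [0.5y] zero: DF = P = 191/200 ≈ 0.955000
step 2 [1y] bond c/2=31/800: DF=(1963291/2000000 − 31/800·(0.955000))/(1+31/800) = 4547/5000 ≈ 0.909400
step 3 [1.5y] zero: DF = P = 8673/10000 ≈ 0.867300
step 4 [2y] zero: DF = P = 8627/10000 ≈ 0.862700
step 5 [2.5y] bond c/2=1/100: DF=(215733/250000 − 1/100·(0.955000+0.909400+0.867300+0.862700))/(1+1/100) = 2047/2500 ≈ 0.818800
step 6 [3y] bond c/2=9/200: DF=(1019337/1000000 − 9/200·(0.955000+0.909400+0.867300+0.862700+0.818800))/(1+9/200) = 3927/5000 ≈ 0.785400
step 7 [3.5y] bond c/2=3/100: DF=(962757/1000000 − 3/100·(0.955000+0.909400+0.867300+0.862700+0.818800+0.785400))/(1+3/100) = 7833/10000 ≈ 0.783300
step 8 [4y] zero: DF = P = 7523/10000 ≈ 0.752300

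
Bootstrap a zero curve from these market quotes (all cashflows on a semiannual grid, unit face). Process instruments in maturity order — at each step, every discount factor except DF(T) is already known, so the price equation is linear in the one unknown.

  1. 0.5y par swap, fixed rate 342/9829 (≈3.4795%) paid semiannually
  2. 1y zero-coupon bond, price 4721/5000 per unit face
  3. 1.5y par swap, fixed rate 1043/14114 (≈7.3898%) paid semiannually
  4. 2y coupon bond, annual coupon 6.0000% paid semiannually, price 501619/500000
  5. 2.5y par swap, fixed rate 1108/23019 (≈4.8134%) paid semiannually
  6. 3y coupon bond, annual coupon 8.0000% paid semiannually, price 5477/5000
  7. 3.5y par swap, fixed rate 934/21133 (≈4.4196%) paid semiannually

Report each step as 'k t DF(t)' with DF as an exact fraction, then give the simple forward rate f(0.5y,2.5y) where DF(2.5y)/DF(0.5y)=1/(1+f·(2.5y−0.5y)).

step 1 [0.5y] swap r/2=171/9829: DF=(1 − 171/9829·(0))/(1+171/9829) = 9829/10000 ≈ 0.982900
step 2 [1y] zero: DF = P = 4721/5000 ≈ 0.944200
step 3 [1.5y] swap r/2=1043/28228: DF=(1 − 1043/28228·(0.982900+0.944200))/(1+1043/28228) = 8957/10000 ≈ 0.895700
step 4 [2y] bond c/2=3/100: DF=(501619/500000 − 3/100·(0.982900+0.944200+0.895700))/(1+3/100) = 4459/5000 ≈ 0.891800
step 5 [2.5y] swap r/2=554/23019: DF=(1 − 554/23019·(0.982900+0.944200+0.895700+0.891800))/(1+554/23019) = 2223/2500 ≈ 0.889200
step 6 [3y] bond c/2=1/25: DF=(5477/5000 − 1/25·(0.982900+0.944200+0.895700+0.891800+0.889200))/(1+1/25) = 4381/5000 ≈ 0.876200
step 7 [3.5y] swap r/2=467/21133: DF=(1 − 467/21133·(0.982900+0.944200+0.895700+0.891800+0.889200+0.876200))/(1+467/21133) = 8599/10000 ≈ 0.859900

1 1/2 9829/10000
2 1 4721/5000
3 3/2 8957/10000
4 2 4459/5000
5 5/2 2223/2500
6 3 4381/5000
7 7/2 8599/10000
f(0.5y,2.5y) = ((9829/10000)/(2223/2500) − 1)/(2) = 937/17784 ≈ 5.2688%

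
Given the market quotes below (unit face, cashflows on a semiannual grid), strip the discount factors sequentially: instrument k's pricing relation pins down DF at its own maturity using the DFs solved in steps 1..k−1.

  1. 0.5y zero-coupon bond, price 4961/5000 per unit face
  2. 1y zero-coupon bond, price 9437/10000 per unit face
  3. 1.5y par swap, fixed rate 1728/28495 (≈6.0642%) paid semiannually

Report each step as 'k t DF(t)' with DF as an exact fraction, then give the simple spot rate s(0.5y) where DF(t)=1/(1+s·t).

1 1/2 4961/5000
2 1 9437/10000
3 3/2 571/625
s(0.5y) = (1/(4961/5000) − 1)/(1/2) = 78/4961 ≈ 1.5723%

step 1 [0.5y] zero: DF = P = 4961/5000 ≈ 0.992200
step 2 [1y] zero: DF = P = 9437/10000 ≈ 0.943700
step 3 [1.5y] swap r/2=864/28495: DF=(1 − 864/28495·(0.992200+0.943700))/(1+864/28495) = 571/625 ≈ 0.913600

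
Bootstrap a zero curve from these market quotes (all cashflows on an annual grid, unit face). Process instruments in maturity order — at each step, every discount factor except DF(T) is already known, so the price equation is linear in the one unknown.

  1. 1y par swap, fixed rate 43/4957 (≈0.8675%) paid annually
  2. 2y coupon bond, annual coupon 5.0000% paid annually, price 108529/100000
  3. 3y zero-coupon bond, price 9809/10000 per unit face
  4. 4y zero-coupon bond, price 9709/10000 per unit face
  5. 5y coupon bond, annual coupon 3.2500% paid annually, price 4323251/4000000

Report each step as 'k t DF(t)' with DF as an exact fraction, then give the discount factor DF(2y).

step 1 [1y] swap r/1=43/4957: DF=(1 − 43/4957·(0))/(1+43/4957) = 4957/5000 ≈ 0.991400
step 2 [2y] bond c/1=1/20: DF=(108529/100000 − 1/20·(0.991400))/(1+1/20) = 1233/1250 ≈ 0.986400
step 3 [3y] zero: DF = P = 9809/10000 ≈ 0.980900
step 4 [4y] zero: DF = P = 9709/10000 ≈ 0.970900
step 5 [5y] bond c/1=13/400: DF=(4323251/4000000 − 13/400·(0.991400+0.986400+0.980900+0.970900))/(1+13/400) = 9231/10000 ≈ 0.923100

1 1 4957/5000
2 2 1233/1250
3 3 9809/10000
4 4 9709/10000
5 5 9231/10000
DF(2y) = 1233/1250 ≈ 0.986400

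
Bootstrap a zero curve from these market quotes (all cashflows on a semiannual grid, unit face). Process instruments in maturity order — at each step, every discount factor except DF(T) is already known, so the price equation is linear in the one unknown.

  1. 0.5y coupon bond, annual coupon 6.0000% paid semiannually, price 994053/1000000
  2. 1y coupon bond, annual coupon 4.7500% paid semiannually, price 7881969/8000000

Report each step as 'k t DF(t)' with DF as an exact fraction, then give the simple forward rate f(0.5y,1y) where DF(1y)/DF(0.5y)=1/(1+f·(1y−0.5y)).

step 1 [0.5y] bond c/2=3/100: DF=(994053/1000000 − 3/100·(0))/(1+3/100) = 9651/10000 ≈ 0.965100
step 2 [1y] bond c/2=19/800: DF=(7881969/8000000 − 19/800·(0.965100))/(1+19/800) = 47/50 ≈ 0.940000

1 1/2 9651/10000
2 1 47/50
f(0.5y,1y) = ((9651/10000)/(47/50) − 1)/(1/2) = 251/4700 ≈ 5.3404%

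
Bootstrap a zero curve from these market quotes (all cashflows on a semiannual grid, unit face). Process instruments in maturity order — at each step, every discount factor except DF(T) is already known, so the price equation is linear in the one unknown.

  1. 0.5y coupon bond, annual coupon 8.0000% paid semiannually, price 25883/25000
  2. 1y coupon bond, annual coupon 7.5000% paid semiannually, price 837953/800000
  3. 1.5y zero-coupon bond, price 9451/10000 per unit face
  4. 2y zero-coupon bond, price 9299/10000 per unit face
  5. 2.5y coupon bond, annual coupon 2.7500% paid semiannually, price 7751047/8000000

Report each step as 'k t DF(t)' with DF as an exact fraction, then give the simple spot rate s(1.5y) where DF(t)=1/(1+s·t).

step 1 [0.5y] bond c/2=1/25: DF=(25883/25000 − 1/25·(0))/(1+1/25) = 1991/2000 ≈ 0.995500
step 2 [1y] bond c/2=3/80: DF=(837953/800000 − 3/80·(0.995500))/(1+3/80) = 1217/1250 ≈ 0.973600
step 3 [1.5y] zero: DF = P = 9451/10000 ≈ 0.945100
step 4 [2y] zero: DF = P = 9299/10000 ≈ 0.929900
step 5 [2.5y] bond c/2=11/800: DF=(7751047/8000000 − 11/800·(0.995500+0.973600+0.945100+0.929900))/(1+11/800) = 2259/2500 ≈ 0.903600

1 1/2 1991/2000
2 1 1217/1250
3 3/2 9451/10000
4 2 9299/10000
5 5/2 2259/2500
s(1.5y) = (1/(9451/10000) − 1)/(3/2) = 366/9451 ≈ 3.8726%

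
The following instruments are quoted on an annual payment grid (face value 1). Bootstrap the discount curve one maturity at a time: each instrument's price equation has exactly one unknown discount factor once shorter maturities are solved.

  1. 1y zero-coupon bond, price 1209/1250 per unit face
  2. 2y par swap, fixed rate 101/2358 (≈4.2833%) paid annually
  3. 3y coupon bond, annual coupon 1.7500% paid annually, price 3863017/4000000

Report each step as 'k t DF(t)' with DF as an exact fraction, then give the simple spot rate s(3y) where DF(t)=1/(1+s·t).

step 1 [1y] zero: DF = P = 1209/1250 ≈ 0.967200
step 2 [2y] swap r/1=101/2358: DF=(1 − 101/2358·(0.967200))/(1+101/2358) = 1149/1250 ≈ 0.919200
step 3 [3y] bond c/1=7/400: DF=(3863017/4000000 − 7/400·(0.967200+0.919200))/(1+7/400) = 9167/10000 ≈ 0.916700

1 1 1209/1250
2 2 1149/1250
3 3 9167/10000
s(3y) = (1/(9167/10000) − 1)/(3) = 833/27501 ≈ 3.0290%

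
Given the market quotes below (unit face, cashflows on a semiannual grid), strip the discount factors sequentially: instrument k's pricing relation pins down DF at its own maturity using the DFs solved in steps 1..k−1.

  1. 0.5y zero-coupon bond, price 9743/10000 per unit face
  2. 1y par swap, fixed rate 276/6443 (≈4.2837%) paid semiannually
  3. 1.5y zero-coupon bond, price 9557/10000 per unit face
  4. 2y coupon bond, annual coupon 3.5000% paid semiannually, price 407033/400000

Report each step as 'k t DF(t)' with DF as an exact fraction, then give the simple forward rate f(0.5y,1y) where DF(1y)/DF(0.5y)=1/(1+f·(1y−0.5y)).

step 1 [0.5y] zero: DF = P = 9743/10000 ≈ 0.974300
step 2 [1y] swap r/2=138/6443: DF=(1 − 138/6443·(0.974300))/(1+138/6443) = 4793/5000 ≈ 0.958600
step 3 [1.5y] zero: DF = P = 9557/10000 ≈ 0.955700
step 4 [2y] bond c/2=7/400: DF=(407033/400000 − 7/400·(0.974300+0.958600+0.955700))/(1+7/400) = 594/625 ≈ 0.950400

1 1/2 9743/10000
2 1 4793/5000
3 3/2 9557/10000
4 2 594/625
f(0.5y,1y) = ((9743/10000)/(4793/5000) − 1)/(1/2) = 157/4793 ≈ 3.2756%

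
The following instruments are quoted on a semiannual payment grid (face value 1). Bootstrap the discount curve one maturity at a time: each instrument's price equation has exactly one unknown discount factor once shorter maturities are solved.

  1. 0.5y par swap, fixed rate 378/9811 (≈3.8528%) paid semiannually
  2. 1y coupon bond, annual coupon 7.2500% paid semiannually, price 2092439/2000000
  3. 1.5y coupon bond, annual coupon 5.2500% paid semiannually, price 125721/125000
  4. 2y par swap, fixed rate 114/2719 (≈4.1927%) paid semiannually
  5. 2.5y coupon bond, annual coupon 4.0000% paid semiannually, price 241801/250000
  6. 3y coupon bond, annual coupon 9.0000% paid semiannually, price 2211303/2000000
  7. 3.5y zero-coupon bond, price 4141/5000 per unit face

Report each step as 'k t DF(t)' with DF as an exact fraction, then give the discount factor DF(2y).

1 1/2 9811/10000
2 1 9753/10000
3 3/2 93/100
4 2 4601/5000
5 5/2 546/625
6 3 1713/2000
7 7/2 4141/5000
DF(2y) = 4601/5000 ≈ 0.920200

step 1 [0.5y] swap r/2=189/9811: DF=(1 − 189/9811·(0))/(1+189/9811) = 9811/10000 ≈ 0.981100
step 2 [1y] bond c/2=29/800: DF=(2092439/2000000 − 29/800·(0.981100))/(1+29/800) = 9753/10000 ≈ 0.975300
step 3 [1.5y] bond c/2=21/800: DF=(125721/125000 − 21/800·(0.981100+0.975300))/(1+21/800) = 93/100 ≈ 0.930000
step 4 [2y] swap r/2=57/2719: DF=(1 − 57/2719·(0.981100+0.975300+0.930000))/(1+57/2719) = 4601/5000 ≈ 0.920200
step 5 [2.5y] bond c/2=1/50: DF=(241801/250000 − 1/50·(0.981100+0.975300+0.930000+0.920200))/(1+1/50) = 546/625 ≈ 0.873600
step 6 [3y] bond c/2=9/200: DF=(2211303/2000000 − 9/200·(0.981100+0.975300+0.930000+0.920200+0.873600))/(1+9/200) = 1713/2000 ≈ 0.856500
step 7 [3.5y] zero: DF = P = 4141/5000 ≈ 0.828200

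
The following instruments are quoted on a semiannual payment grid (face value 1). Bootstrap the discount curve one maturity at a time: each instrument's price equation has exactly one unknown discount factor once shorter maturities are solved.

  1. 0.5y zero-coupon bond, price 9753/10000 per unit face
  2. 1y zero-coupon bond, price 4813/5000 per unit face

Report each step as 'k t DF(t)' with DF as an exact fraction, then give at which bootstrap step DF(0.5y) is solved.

1 1/2 9753/10000
2 1 4813/5000
DF(0.5y) is solved at step 1

step 1 [0.5y] zero: DF = P = 9753/10000 ≈ 0.975300
step 2 [1y] zero: DF = P = 4813/5000 ≈ 0.962600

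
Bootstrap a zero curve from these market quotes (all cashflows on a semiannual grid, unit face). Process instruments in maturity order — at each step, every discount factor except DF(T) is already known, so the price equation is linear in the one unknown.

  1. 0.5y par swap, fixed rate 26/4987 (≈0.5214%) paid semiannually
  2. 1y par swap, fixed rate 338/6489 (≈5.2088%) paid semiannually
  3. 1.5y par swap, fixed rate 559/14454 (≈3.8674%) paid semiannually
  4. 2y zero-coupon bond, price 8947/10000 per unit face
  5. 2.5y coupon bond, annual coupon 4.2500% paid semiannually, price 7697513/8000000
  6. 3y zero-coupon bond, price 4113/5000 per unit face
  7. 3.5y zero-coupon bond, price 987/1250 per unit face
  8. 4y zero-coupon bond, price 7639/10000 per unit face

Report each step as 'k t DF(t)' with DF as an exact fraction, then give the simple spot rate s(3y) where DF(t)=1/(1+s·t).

step 1 [0.5y] swap r/2=13/4987: DF=(1 − 13/4987·(0))/(1+13/4987) = 4987/5000 ≈ 0.997400
step 2 [1y] swap r/2=169/6489: DF=(1 − 169/6489·(0.997400))/(1+169/6489) = 9493/10000 ≈ 0.949300
step 3 [1.5y] swap r/2=559/28908: DF=(1 − 559/28908·(0.997400+0.949300))/(1+559/28908) = 9441/10000 ≈ 0.944100
step 4 [2y] zero: DF = P = 8947/10000 ≈ 0.894700
step 5 [2.5y] bond c/2=17/800: DF=(7697513/8000000 − 17/800·(0.997400+0.949300+0.944100+0.894700))/(1+17/800) = 4317/5000 ≈ 0.863400
step 6 [3y] zero: DF = P = 4113/5000 ≈ 0.822600
step 7 [3.5y] zero: DF = P = 987/1250 ≈ 0.789600
step 8 [4y] zero: DF = P = 7639/10000 ≈ 0.763900

1 1/2 4987/5000
2 1 9493/10000
3 3/2 9441/10000
4 2 8947/10000
5 5/2 4317/5000
6 3 4113/5000
7 7/2 987/1250
8 4 7639/10000
s(3y) = (1/(4113/5000) − 1)/(3) = 887/12339 ≈ 7.1886%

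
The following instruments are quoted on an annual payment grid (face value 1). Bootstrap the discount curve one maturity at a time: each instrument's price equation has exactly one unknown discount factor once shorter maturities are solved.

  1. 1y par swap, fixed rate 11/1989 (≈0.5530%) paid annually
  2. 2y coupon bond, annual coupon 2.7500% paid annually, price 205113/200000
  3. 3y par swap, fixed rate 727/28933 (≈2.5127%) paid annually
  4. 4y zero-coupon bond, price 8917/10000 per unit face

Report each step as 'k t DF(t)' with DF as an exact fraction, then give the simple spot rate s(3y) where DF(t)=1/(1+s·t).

1 1 1989/2000
2 2 1943/2000
3 3 9273/10000
4 4 8917/10000
s(3y) = (1/(9273/10000) − 1)/(3) = 727/27819 ≈ 2.6133%

step 1 [1y] swap r/1=11/1989: DF=(1 − 11/1989·(0))/(1+11/1989) = 1989/2000 ≈ 0.994500
step 2 [2y] bond c/1=11/400: DF=(205113/200000 − 11/400·(0.994500))/(1+11/400) = 1943/2000 ≈ 0.971500
step 3 [3y] swap r/1=727/28933: DF=(1 − 727/28933·(0.994500+0.971500))/(1+727/28933) = 9273/10000 ≈ 0.927300
step 4 [4y] zero: DF = P = 8917/10000 ≈ 0.891700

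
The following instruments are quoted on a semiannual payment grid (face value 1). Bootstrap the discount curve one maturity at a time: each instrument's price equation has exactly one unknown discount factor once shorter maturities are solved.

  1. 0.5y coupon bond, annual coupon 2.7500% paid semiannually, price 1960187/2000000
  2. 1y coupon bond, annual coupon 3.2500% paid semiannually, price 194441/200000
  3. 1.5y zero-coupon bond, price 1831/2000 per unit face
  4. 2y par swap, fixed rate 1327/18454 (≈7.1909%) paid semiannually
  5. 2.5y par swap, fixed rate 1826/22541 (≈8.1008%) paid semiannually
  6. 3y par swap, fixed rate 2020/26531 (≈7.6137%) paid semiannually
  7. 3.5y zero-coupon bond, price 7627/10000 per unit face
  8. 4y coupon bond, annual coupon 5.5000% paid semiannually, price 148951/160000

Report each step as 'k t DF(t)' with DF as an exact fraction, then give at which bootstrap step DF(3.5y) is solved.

1 1/2 2417/2500
2 1 2353/2500
3 3/2 1831/2000
4 2 8673/10000
5 5/2 4087/5000
6 3 399/500
7 7/2 7627/10000
8 4 1859/2500
DF(3.5y) is solved at step 7

step 1 [0.5y] bond c/2=11/800: DF=(1960187/2000000 − 11/800·(0))/(1+11/800) = 2417/2500 ≈ 0.966800
step 2 [1y] bond c/2=13/800: DF=(194441/200000 − 13/800·(0.966800))/(1+13/800) = 2353/2500 ≈ 0.941200
step 3 [1.5y] zero: DF = P = 1831/2000 ≈ 0.915500
step 4 [2y] swap r/2=1327/36908: DF=(1 − 1327/36908·(0.966800+0.941200+0.915500))/(1+1327/36908) = 8673/10000 ≈ 0.867300
step 5 [2.5y] swap r/2=913/22541: DF=(1 − 913/22541·(0.966800+0.941200+0.915500+0.867300))/(1+913/22541) = 4087/5000 ≈ 0.817400
step 6 [3y] swap r/2=1010/26531: DF=(1 − 1010/26531·(0.966800+0.941200+0.915500+0.867300+0.817400))/(1+1010/26531) = 399/500 ≈ 0.798000
step 7 [3.5y] zero: DF = P = 7627/10000 ≈ 0.762700
step 8 [4y] bond c/2=11/400: DF=(148951/160000 − 11/400·(0.966800+0.941200+0.915500+0.867300+0.817400+0.798000+0.762700))/(1+11/400) = 1859/2500 ≈ 0.743600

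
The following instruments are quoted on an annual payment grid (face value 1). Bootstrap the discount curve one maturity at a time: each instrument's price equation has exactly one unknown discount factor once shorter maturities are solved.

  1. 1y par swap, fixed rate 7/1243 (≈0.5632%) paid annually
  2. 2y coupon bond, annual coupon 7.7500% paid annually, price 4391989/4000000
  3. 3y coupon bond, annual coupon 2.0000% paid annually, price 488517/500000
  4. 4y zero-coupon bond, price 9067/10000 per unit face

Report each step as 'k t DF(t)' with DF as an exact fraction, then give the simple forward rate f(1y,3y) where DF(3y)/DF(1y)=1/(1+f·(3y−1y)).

1 1 1243/1250
2 2 379/400
3 3 4599/5000
4 4 9067/10000
f(1y,3y) = ((1243/1250)/(4599/5000) − 1)/(2) = 373/9198 ≈ 4.0552%

step 1 [1y] swap r/1=7/1243: DF=(1 − 7/1243·(0))/(1+7/1243) = 1243/1250 ≈ 0.994400
step 2 [2y] bond c/1=31/400: DF=(4391989/4000000 − 31/400·(0.994400))/(1+31/400) = 379/400 ≈ 0.947500
step 3 [3y] bond c/1=1/50: DF=(488517/500000 − 1/50·(0.994400+0.947500))/(1+1/50) = 4599/5000 ≈ 0.919800
step 4 [4y] zero: DF = P = 9067/10000 ≈ 0.906700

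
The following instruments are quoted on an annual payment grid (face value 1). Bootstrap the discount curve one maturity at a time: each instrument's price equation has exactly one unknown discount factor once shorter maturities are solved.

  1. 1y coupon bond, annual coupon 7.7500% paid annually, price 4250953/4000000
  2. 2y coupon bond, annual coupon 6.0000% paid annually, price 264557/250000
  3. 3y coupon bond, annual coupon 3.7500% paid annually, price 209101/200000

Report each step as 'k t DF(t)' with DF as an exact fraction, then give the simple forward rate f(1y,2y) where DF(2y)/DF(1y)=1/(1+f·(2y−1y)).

step 1 [1y] bond c/1=31/400: DF=(4250953/4000000 − 31/400·(0))/(1+31/400) = 9863/10000 ≈ 0.986300
step 2 [2y] bond c/1=3/50: DF=(264557/250000 − 3/50·(0.986300))/(1+3/50) = 377/400 ≈ 0.942500
step 3 [3y] bond c/1=3/80: DF=(209101/200000 − 3/80·(0.986300+0.942500))/(1+3/80) = 469/500 ≈ 0.938000

1 1 9863/10000
2 2 377/400
3 3 469/500
f(1y,2y) = ((9863/10000)/(377/400) − 1)/(1) = 438/9425 ≈ 4.6472%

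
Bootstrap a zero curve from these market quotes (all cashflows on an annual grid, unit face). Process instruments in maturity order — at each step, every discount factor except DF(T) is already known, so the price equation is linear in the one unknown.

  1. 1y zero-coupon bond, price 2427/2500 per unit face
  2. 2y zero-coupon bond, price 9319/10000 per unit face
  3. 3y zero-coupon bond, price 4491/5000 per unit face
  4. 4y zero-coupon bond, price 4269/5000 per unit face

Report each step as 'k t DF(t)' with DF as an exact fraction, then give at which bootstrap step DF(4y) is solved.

1 1 2427/2500
2 2 9319/10000
3 3 4491/5000
4 4 4269/5000
DF(4y) is solved at step 4

step 1 [1y] zero: DF = P = 2427/2500 ≈ 0.970800
step 2 [2y] zero: DF = P = 9319/10000 ≈ 0.931900
step 3 [3y] zero: DF = P = 4491/5000 ≈ 0.898200
step 4 [4y] zero: DF = P = 4269/5000 ≈ 0.853800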